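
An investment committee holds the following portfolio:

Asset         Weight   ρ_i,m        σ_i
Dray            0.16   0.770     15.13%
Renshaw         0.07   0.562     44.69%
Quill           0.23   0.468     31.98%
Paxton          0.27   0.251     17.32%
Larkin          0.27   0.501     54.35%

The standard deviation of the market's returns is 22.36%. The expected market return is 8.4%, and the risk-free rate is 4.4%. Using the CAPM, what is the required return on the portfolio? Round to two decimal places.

β_Dray = 0.770 × 15.13% / 22.36% = 0.5210
β_Renshaw = 0.562 × 44.69% / 22.36% = 1.1232
β_Quill = 0.468 × 31.98% / 22.36% = 0.6693
β_Paxton = 0.251 × 17.32% / 22.36% = 0.1944
β_Larkin = 0.501 × 54.35% / 22.36% = 1.2178
β_P = Σ w_i β_i = 0.16×0.5210 + 0.07×1.1232 + 0.23×0.6693 + 0.27×0.1944 + 0.27×1.2178 = 0.6972
MRP = 8.4% − 4.4% = 4.00%
E(R_P) = R_f + β_P × MRP = 4.4% + 0.6972 × 4.0% = 7.19%

7.19%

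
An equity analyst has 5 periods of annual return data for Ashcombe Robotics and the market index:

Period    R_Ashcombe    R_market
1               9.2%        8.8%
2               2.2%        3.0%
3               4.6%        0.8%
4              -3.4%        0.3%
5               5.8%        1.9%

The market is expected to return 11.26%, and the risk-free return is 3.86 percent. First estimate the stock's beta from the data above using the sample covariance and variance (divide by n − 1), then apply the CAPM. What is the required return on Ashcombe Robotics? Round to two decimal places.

Mean R_i = (9.2 + 2.2 + 4.6 − 3.4 + 5.8) / 5 = 3.6800%
Mean R_m = (8.8 + 3.0 + 0.8 + 0.3 + 1.9) / 5 = 2.9600%
Σ(R_i − R̄_i)(R_m − R̄_m) = 46.7760  ⇒  Cov = 46.7760 / 4 = 11.6940
Σ(R_m − R̄_m)² = 46.9720  ⇒  Var(R_m) = 46.9720 / 4 = 11.7430
β = Cov / Var(R_m) = 11.6940 / 11.7430 = 0.9958
MRP = 11.26% − 3.86% = 7.40%
E(R) = R_f + β × MRP = 3.86% + 0.9958 × 7.40% = 11.23%

11.23%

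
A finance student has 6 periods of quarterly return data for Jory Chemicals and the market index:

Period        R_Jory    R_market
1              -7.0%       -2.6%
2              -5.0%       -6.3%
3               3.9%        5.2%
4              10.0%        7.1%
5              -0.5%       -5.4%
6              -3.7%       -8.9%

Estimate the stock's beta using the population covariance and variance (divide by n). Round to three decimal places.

0.812

Mean R_i = (-7.0 − 5.0 + 3.9 + 10.0 − 0.5 − 3.7) / 6 = -0.3833%
Mean R_m = (-2.6 − 6.3 + 5.2 + 7.1 − 5.4 − 8.9) / 6 = -1.8167%
Σ(R_i − R̄_i)(R_m − R̄_m) = 172.4317  ⇒  Cov = 172.4317 / 6 = 28.7386
Σ(R_m − R̄_m)² = 212.4683  ⇒  Var(R_m) = 212.4683 / 6 = 35.4114
β = Cov / Var(R_m) = 28.7386 / 35.4114 = 0.8116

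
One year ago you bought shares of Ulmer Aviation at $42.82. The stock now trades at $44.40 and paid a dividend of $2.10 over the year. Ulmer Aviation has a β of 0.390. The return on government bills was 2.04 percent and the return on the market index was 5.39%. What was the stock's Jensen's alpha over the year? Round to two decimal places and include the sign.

Realised HPR = (P1 + D1 − P0) / P0 = (44.40 + 2.10 − 42.82) / 42.82 = 3.68 / 42.82 = 8.5941%
MRP = 5.39% − 2.04% = 3.35%
CAPM required = R_f + β·MRP = 2.04% + 0.390 × 3.35% = 3.34650%
α = realised − required = 8.5941% − 3.34650% = +5.25%

+5.25%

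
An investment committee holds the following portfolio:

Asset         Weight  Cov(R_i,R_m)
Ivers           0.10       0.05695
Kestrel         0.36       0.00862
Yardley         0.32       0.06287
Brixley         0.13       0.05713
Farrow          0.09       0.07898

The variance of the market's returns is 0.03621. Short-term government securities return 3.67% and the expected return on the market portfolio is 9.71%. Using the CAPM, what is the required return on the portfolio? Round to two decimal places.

10.92%

β_Ivers = 0.05695 / 0.03621 = 1.5728
β_Kestrel = 0.00862 / 0.03621 = 0.2381
β_Yardley = 0.06287 / 0.03621 = 1.7363
β_Brixley = 0.05713 / 0.03621 = 1.5777
β_Farrow = 0.07898 / 0.03621 = 2.1812
β_P = Σ w_i β_i = 0.10×1.5728 + 0.36×0.2381 + 0.32×1.7363 + 0.13×1.5777 + 0.09×2.1812 = 1.2000
MRP = 9.71% − 3.67% = 6.04%
E(R_P) = R_f + β_P × MRP = 3.67% + 1.2000 × 6.04% = 10.92%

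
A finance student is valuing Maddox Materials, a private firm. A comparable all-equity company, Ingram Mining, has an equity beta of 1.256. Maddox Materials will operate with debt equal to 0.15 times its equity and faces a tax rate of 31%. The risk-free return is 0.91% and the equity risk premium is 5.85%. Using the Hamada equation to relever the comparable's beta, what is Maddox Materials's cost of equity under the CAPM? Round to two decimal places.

9.02%

β_L = β_U × [1 + (1 − t)(D/E)] = 1.256 × [1 + (1 − 0.31) × 0.15]
    = 1.256 × [1 + 0.69 × 0.15] = 1.256 × 1.1035 = 1.3860
E(R) = R_f + β_L × MRP = 0.91% + 1.3860 × 5.85% = 9.02%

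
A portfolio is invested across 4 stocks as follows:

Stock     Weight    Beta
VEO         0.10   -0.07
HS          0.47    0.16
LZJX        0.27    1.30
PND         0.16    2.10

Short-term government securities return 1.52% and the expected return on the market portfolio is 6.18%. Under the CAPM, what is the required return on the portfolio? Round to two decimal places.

β_P = Σ w_i β_i = 0.10×-0.07 + 0.47×0.16 + 0.27×1.30 + 0.16×2.10 = 0.7552
MRP = 6.18% − 1.52% = 4.66%
E(R_P) = R_f + β_P × MRP = 1.52% + 0.7552 × 4.66% = 5.04%

5.04%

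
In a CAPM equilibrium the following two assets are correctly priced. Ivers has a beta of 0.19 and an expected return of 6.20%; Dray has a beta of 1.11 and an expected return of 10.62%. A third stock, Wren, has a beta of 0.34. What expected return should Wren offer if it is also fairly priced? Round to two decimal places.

MRP (SML slope) = (10.62% − 6.20%) / (1.11 − 0.19) = 4.42% / 0.92 = 4.8043%
R_f (intercept) = 6.20% − 0.19 × 4.8043% = 5.2872%
E(R_Wren) = R_f + β × MRP = 5.2872% + 0.34 × 4.8043% = 6.92%

6.92%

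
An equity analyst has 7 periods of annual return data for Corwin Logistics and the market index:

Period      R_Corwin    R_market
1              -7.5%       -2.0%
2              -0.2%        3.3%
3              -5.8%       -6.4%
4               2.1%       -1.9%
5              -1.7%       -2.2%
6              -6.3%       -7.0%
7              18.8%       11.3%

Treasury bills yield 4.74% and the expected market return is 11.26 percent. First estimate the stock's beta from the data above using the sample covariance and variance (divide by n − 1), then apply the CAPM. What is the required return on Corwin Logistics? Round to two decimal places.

13.17%

Mean R_i = (-7.5 − 0.2 − 5.8 + 2.1 − 1.7 − 6.3 + 18.8) / 7 = -0.0857%
Mean R_m = (-2.0 + 3.3 − 6.4 − 1.9 − 2.2 − 7.0 + 11.3) / 7 = -0.7000%
Σ(R_i − R̄_i)(R_m − R̄_m) = 307.3300  ⇒  Cov = 307.3300 / 6 = 51.2217
Σ(R_m − R̄_m)² = 237.5600  ⇒  Var(R_m) = 237.5600 / 6 = 39.5933
β = Cov / Var(R_m) = 51.2217 / 39.5933 = 1.2937
MRP = 11.26% − 4.74% = 6.52%
E(R) = R_f + β × MRP = 4.74% + 1.2937 × 6.52% = 13.17%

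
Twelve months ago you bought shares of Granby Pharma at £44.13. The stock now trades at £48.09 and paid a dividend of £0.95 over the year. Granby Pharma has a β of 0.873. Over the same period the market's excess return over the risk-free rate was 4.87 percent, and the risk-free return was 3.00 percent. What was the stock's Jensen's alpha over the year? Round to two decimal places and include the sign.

+3.87%

Realised HPR = (P1 + D1 − P0) / P0 = (48.09 + 0.95 − 44.13) / 44.13 = 4.91 / 44.13 = 11.1262%
CAPM required = R_f + β·MRP = 3.00% + 0.873 × 4.87% = 7.25151%
α = realised − required = 11.1262% − 7.25151% = +3.87%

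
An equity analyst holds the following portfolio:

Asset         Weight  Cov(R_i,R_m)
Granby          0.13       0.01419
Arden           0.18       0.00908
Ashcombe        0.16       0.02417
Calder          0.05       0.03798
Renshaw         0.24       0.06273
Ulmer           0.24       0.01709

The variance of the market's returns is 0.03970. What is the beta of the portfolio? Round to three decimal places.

0.715

β_Granby = 0.01419 / 0.03970 = 0.3574
β_Arden = 0.00908 / 0.03970 = 0.2287
β_Ashcombe = 0.02417 / 0.03970 = 0.6088
β_Calder = 0.03798 / 0.03970 = 0.9567
β_Renshaw = 0.06273 / 0.03970 = 1.5801
β_Ulmer = 0.01709 / 0.03970 = 0.4305
β_P = Σ w_i β_i = 0.13×0.3574 + 0.18×0.2287 + 0.16×0.6088 + 0.05×0.9567 + 0.24×1.5801 + 0.24×0.4305 = 0.7154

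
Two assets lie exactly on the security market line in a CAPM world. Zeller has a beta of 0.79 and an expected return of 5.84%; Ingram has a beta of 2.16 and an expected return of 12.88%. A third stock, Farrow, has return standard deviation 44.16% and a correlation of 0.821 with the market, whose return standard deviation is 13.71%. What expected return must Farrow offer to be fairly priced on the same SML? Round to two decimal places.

MRP = (12.88% − 5.84%) / (2.16 − 0.79) = 5.1387%
R_f = 5.84% − 0.79 × 5.1387% = 1.7804%
β_Farrow = ρ·σ_i/σ_m = 0.821 × 44.16 / 13.71 = 2.6444
E(R_Farrow) = R_f + β × MRP = 1.7804% + 2.6444 × 5.1387% = 15.37%

15.37%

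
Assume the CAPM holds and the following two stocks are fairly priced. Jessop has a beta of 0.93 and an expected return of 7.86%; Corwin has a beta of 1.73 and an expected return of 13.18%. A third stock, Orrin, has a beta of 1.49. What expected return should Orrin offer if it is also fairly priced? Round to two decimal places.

11.58%

MRP (SML slope) = (13.18% − 7.86%) / (1.73 − 0.93) = 5.32% / 0.80 = 6.6500%
R_f (intercept) = 7.86% − 0.93 × 6.6500% = 1.6755%
E(R_Orrin) = R_f + β × MRP = 1.6755% + 1.49 × 6.6500% = 11.58%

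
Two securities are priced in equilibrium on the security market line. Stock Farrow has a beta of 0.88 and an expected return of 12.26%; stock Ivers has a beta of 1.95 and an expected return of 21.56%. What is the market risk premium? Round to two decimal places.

Both satisfy E(R) = R_f + β·MRP, so the slope of the SML is
MRP = (21.56% − 12.26%) / (1.95 − 0.88) = 9.30% / 1.07 = 8.6916%

8.69%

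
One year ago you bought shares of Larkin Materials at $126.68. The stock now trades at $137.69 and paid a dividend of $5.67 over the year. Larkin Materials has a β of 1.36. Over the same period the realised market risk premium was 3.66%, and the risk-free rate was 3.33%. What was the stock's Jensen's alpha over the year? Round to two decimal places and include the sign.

+4.86%

Realised HPR = (P1 + D1 − P0) / P0 = (137.69 + 5.67 − 126.68) / 126.68 = 16.68 / 126.68 = 13.1670%
CAPM required = R_f + β·MRP = 3.33% + 1.36 × 3.66% = 8.3076%
α = realised − required = 13.1670% − 8.3076% = +4.86%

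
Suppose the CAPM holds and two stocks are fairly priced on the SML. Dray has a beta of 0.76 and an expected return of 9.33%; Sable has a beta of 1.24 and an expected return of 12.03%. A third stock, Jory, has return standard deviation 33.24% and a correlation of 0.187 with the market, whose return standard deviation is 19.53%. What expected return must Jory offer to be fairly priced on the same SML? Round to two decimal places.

6.85%

MRP = (12.03% − 9.33%) / (1.24 − 0.76) = 5.6250%
R_f = 9.33% − 0.76 × 5.6250% = 5.0550%
β_Jory = ρ·σ_i/σ_m = 0.187 × 33.24 / 19.53 = 0.3183
E(R_Jory) = R_f + β × MRP = 5.0550% + 0.3183 × 5.6250% = 6.85%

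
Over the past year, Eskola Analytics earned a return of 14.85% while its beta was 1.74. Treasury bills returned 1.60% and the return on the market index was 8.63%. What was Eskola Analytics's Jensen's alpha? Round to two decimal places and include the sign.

+1.02%

Market excess return = 8.63% − 1.60% = 7.03%
CAPM benchmark = R_f + β(R_m − R_f) = 1.60% + 1.74 × 7.03% = 13.8322%
α = actual − benchmark = 14.85% − 13.8322% = +1.02%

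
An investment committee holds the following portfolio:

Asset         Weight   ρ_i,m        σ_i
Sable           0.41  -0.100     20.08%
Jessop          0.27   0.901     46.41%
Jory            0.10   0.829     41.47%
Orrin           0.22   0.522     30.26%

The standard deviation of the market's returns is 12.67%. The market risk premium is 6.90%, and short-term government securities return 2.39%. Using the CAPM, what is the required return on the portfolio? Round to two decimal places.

β_Sable = -0.100 × 20.08% / 12.67% = -0.1585
β_Jessop = 0.901 × 46.41% / 12.67% = 3.3003
β_Jory = 0.829 × 41.47% / 12.67% = 2.7134
β_Orrin = 0.522 × 30.26% / 12.67% = 1.2467
β_P = Σ w_i β_i = 0.41×-0.1585 + 0.27×3.3003 + 0.10×2.7134 + 0.22×1.2467 = 1.3717
E(R_P) = R_f + β_P × MRP = 2.39% + 1.3717 × 6.90% = 11.85%

11.85%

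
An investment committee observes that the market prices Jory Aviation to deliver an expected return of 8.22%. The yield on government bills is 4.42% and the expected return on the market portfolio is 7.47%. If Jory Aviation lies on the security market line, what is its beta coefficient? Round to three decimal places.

MRP = 7.47% − 4.42% = 3.05%
β = (E(R) − R_f) / MRP = (8.22% − 4.42%) / 3.05% = 3.80% / 3.05% = 1.246

1.246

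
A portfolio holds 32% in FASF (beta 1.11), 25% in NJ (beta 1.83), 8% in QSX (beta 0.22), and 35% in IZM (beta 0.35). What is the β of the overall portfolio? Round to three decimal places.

0.953

β_P = Σ w_i β_i = 0.32×1.11 + 0.25×1.83 + 0.08×0.22 + 0.35×0.35 = 0.9528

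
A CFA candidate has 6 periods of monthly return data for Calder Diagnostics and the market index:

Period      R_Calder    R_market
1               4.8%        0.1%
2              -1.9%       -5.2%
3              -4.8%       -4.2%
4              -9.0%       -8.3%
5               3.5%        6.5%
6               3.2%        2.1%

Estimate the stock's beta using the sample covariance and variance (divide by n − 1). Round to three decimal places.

0.875

Mean R_i = (4.8 − 1.9 − 4.8 − 9.0 + 3.5 + 3.2) / 6 = -0.7000%
Mean R_m = (0.1 − 5.2 − 4.2 − 8.3 + 6.5 + 2.1) / 6 = -1.5000%
Σ(R_i − R̄_i)(R_m − R̄_m) = 128.3900  ⇒  Cov = 128.3900 / 5 = 25.6780
Σ(R_m − R̄_m)² = 146.7400  ⇒  Var(R_m) = 146.7400 / 5 = 29.3480
β = Cov / Var(R_m) = 25.6780 / 29.3480 = 0.8749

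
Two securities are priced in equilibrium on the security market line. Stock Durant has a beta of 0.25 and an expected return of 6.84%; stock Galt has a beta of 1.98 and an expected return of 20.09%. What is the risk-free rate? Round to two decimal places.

4.93%

Both satisfy E(R) = R_f + β·MRP, so the slope of the SML is
MRP = (20.09% − 6.84%) / (1.98 − 0.25) = 13.25% / 1.73 = 7.6590%
R_f = E(R_Durant) − β_Durant·MRP = 6.84% − 0.25 × 7.6590% = 4.9253%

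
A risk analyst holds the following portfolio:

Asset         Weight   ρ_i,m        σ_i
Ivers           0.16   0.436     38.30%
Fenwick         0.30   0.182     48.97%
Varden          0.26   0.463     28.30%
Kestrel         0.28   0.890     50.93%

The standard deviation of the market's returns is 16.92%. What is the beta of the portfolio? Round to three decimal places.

1.267

β_Ivers = 0.436 × 38.30% / 16.92% = 0.9869
β_Fenwick = 0.182 × 48.97% / 16.92% = 0.5267
β_Varden = 0.463 × 28.30% / 16.92% = 0.7744
β_Kestrel = 0.890 × 50.93% / 16.92% = 2.6789
β_P = Σ w_i β_i = 0.16×0.9869 + 0.30×0.5267 + 0.26×0.7744 + 0.28×2.6789 = 1.2674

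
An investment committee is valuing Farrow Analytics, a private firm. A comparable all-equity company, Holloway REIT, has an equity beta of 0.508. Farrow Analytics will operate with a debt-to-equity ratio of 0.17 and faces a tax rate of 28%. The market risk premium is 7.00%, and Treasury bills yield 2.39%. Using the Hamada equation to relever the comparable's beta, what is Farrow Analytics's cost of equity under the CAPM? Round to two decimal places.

β_L = β_U × [1 + (1 − t)(D/E)] = 0.508 × [1 + (1 − 0.28) × 0.17]
    = 0.508 × [1 + 0.72 × 0.17] = 0.508 × 1.1224 = 0.5702
E(R) = R_f + β_L × MRP = 2.39% + 0.5702 × 7.00% = 6.38%

6.38%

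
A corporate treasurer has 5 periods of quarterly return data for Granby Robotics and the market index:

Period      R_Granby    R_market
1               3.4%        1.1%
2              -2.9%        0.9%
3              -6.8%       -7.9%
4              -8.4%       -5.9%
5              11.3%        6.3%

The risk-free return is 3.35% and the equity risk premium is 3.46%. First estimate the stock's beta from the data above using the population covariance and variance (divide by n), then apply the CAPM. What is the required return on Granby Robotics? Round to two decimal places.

7.82%

Mean R_i = (3.4 − 2.9 − 6.8 − 8.4 + 11.3) / 5 = -0.6800%
Mean R_m = (1.1 + 0.9 − 7.9 − 5.9 + 6.3) / 5 = -1.1000%
Σ(R_i − R̄_i)(R_m − R̄_m) = 171.8600  ⇒  Cov = 171.8600 / 5 = 34.3720
Σ(R_m − R̄_m)² = 132.8800  ⇒  Var(R_m) = 132.8800 / 5 = 26.5760
β = Cov / Var(R_m) = 34.3720 / 26.5760 = 1.2933
E(R) = R_f + β × MRP = 3.35% + 1.2933 × 3.46% = 7.82%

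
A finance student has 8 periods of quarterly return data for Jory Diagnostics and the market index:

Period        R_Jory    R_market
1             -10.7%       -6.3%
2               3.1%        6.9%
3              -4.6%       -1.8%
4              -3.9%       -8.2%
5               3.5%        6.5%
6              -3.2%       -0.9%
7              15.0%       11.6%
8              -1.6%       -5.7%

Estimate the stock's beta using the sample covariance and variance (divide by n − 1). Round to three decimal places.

Mean R_i = (-10.7 + 3.1 − 4.6 − 3.9 + 3.5 − 3.2 + 15.0 − 1.6) / 8 = -0.3000%
Mean R_m = (-6.3 + 6.9 − 1.8 − 8.2 + 6.5 − 0.9 + 11.6 − 5.7) / 8 = 0.2625%
Σ(R_i − R̄_i)(R_m − R̄_m) = 338.4400  ⇒  Cov = 338.4400 / 7 = 48.3486
Σ(R_m − R̄_m)² = 367.3388  ⇒  Var(R_m) = 367.3388 / 7 = 52.4770
β = Cov / Var(R_m) = 48.3486 / 52.4770 = 0.9213

0.921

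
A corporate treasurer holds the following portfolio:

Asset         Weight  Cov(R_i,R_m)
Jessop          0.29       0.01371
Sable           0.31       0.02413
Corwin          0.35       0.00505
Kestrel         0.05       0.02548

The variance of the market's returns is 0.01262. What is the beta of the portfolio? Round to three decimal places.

β_Jessop = 0.01371 / 0.01262 = 1.0864
β_Sable = 0.02413 / 0.01262 = 1.9120
β_Corwin = 0.00505 / 0.01262 = 0.4002
β_Kestrel = 0.02548 / 0.01262 = 2.0190
β_P = Σ w_i β_i = 0.29×1.0864 + 0.31×1.9120 + 0.35×0.4002 + 0.05×2.0190 = 1.1488

1.149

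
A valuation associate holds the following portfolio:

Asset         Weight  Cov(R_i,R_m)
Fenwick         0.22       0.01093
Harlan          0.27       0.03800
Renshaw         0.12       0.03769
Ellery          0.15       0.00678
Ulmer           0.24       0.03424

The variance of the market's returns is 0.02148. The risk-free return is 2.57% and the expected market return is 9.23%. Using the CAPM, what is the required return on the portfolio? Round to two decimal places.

β_Fenwick = 0.01093 / 0.02148 = 0.5088
β_Harlan = 0.03800 / 0.02148 = 1.7691
β_Renshaw = 0.03769 / 0.02148 = 1.7547
β_Ellery = 0.00678 / 0.02148 = 0.3156
β_Ulmer = 0.03424 / 0.02148 = 1.5940
β_P = Σ w_i β_i = 0.22×0.5088 + 0.27×1.7691 + 0.12×1.7547 + 0.15×0.3156 + 0.24×1.5940 = 1.2301
MRP = 9.23% − 2.57% = 6.66%
E(R_P) = R_f + β_P × MRP = 2.57% + 1.2301 × 6.66% = 10.76%

10.76%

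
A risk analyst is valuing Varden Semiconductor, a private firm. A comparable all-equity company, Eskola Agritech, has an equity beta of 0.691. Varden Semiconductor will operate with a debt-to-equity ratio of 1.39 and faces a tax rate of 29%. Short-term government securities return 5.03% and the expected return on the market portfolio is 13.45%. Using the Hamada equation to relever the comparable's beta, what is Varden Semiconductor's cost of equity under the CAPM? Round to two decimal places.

β_L = β_U × [1 + (1 − t)(D/E)] = 0.691 × [1 + (1 − 0.29) × 1.39]
    = 0.691 × [1 + 0.71 × 1.39] = 0.691 × 1.9869 = 1.3729
MRP = 13.45% − 5.03% = 8.42%
E(R) = R_f + β_L × MRP = 5.03% + 1.3729 × 8.42% = 16.59%

16.59%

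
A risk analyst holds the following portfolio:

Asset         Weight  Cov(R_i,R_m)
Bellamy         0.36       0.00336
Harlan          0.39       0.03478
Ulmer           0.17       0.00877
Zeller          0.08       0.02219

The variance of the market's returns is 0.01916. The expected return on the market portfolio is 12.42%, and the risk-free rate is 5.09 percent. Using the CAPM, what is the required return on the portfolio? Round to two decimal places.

β_Bellamy = 0.00336 / 0.01916 = 0.1754
β_Harlan = 0.03478 / 0.01916 = 1.8152
β_Ulmer = 0.00877 / 0.01916 = 0.4577
β_Zeller = 0.02219 / 0.01916 = 1.1581
β_P = Σ w_i β_i = 0.36×0.1754 + 0.39×1.8152 + 0.17×0.4577 + 0.08×1.1581 = 0.9415
MRP = 12.42% − 5.09% = 7.33%
E(R_P) = R_f + β_P × MRP = 5.09% + 0.9415 × 7.33% = 11.99%

11.99%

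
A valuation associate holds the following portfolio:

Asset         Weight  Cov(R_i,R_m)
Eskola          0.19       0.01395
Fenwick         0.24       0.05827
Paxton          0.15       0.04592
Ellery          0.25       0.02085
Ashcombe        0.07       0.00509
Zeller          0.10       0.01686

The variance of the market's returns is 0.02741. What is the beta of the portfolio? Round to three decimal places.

β_Eskola = 0.01395 / 0.02741 = 0.5089
β_Fenwick = 0.05827 / 0.02741 = 2.1259
β_Paxton = 0.04592 / 0.02741 = 1.6753
β_Ellery = 0.02085 / 0.02741 = 0.7607
β_Ashcombe = 0.00509 / 0.02741 = 0.1857
β_Zeller = 0.01686 / 0.02741 = 0.6151
β_P = Σ w_i β_i = 0.19×0.5089 + 0.24×2.1259 + 0.15×1.6753 + 0.25×0.7607 + 0.07×0.1857 + 0.10×0.6151 = 1.1229

1.123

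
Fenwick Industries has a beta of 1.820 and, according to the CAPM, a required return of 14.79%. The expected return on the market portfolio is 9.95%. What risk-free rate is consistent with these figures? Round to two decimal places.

E(R) = R_f + β(E(R_m) − R_f) = R_f(1 − β) + β·E(R_m)
14.79% = R_f × (1 − 1.820) + 1.820 × 9.95%
14.79% = R_f × -0.820 + 18.10900%
R_f = (14.79% − 18.10900%) / -0.820 = 4.05%

4.05%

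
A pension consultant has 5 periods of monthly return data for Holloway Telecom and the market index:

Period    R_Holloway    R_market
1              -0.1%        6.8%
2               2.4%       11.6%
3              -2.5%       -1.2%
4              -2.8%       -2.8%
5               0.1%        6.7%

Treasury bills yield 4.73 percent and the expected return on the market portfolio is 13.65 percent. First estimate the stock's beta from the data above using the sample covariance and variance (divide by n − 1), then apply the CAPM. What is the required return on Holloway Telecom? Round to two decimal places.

7.84%

Mean R_i = (-0.1 + 2.4 − 2.5 − 2.8 + 0.1) / 5 = -0.5800%
Mean R_m = (6.8 + 11.6 − 1.2 − 2.8 + 6.7) / 5 = 4.2200%
Σ(R_i − R̄_i)(R_m − R̄_m) = 50.9080  ⇒  Cov = 50.9080 / 4 = 12.7270
Σ(R_m − R̄_m)² = 145.9280  ⇒  Var(R_m) = 145.9280 / 4 = 36.4820
β = Cov / Var(R_m) = 12.7270 / 36.4820 = 0.3489
MRP = 13.65% − 4.73% = 8.92%
E(R) = R_f + β × MRP = 4.73% + 0.3489 × 8.92% = 7.84%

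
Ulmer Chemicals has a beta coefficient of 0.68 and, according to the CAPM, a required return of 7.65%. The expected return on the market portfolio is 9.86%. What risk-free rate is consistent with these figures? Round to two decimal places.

2.95%

E(R) = R_f + β(E(R_m) − R_f) = R_f(1 − β) + β·E(R_m)
7.65% = R_f × (1 − 0.68) + 0.68 × 9.86%
7.65% = R_f × 0.32 + 6.7048%
R_f = (7.65% − 6.7048%) / 0.32 = 2.95%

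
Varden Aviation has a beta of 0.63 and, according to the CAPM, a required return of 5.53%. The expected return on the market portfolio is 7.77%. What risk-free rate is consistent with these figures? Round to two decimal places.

1.72%

E(R) = R_f + β(E(R_m) − R_f) = R_f(1 − β) + β·E(R_m)
5.53% = R_f × (1 − 0.63) + 0.63 × 7.77%
5.53% = R_f × 0.37 + 4.8951%
R_f = (5.53% − 4.8951%) / 0.37 = 1.72%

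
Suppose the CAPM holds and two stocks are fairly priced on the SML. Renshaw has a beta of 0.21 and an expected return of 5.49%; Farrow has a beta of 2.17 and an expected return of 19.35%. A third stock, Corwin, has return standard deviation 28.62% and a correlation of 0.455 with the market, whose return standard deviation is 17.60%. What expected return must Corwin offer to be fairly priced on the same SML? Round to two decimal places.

9.24%

MRP = (19.35% − 5.49%) / (2.17 − 0.21) = 7.0714%
R_f = 5.49% − 0.21 × 7.0714% = 4.0050%
β_Corwin = ρ·σ_i/σ_m = 0.455 × 28.62 / 17.60 = 0.7399
E(R_Corwin) = R_f + β × MRP = 4.0050% + 0.7399 × 7.0714% = 9.24%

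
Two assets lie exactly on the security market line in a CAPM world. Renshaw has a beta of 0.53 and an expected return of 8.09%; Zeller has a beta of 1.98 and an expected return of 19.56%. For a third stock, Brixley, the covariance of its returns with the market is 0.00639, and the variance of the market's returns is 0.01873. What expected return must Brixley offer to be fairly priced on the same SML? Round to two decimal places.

6.60%

MRP = (19.56% − 8.09%) / (1.98 − 0.53) = 7.9103%
R_f = 8.09% − 0.53 × 7.9103% = 3.8975%
β_Brixley = Cov / Var(R_m) = 0.00639 / 0.01873 = 0.3412
E(R_Brixley) = R_f + β × MRP = 3.8975% + 0.3412 × 7.9103% = 6.60%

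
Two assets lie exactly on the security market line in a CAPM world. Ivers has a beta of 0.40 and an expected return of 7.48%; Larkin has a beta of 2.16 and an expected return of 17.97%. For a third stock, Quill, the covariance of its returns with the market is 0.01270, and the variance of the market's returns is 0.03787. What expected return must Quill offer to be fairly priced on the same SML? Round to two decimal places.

7.09%

MRP = (17.97% − 7.48%) / (2.16 − 0.40) = 5.9602%
R_f = 7.48% − 0.40 × 5.9602% = 5.0959%
β_Quill = Cov / Var(R_m) = 0.01270 / 0.03787 = 0.3354
E(R_Quill) = R_f + β × MRP = 5.0959% + 0.3354 × 5.9602% = 7.09%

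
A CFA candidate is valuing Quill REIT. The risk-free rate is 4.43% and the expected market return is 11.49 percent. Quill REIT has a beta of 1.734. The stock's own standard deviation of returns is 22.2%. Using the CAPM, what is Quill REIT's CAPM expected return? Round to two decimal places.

16.67%

Market risk premium = E(R_m) − R_f = 11.49% − 4.43% = 7.06%
E(R) = R_f + β × MRP = 4.43% + 1.734 × 7.06% = 16.67%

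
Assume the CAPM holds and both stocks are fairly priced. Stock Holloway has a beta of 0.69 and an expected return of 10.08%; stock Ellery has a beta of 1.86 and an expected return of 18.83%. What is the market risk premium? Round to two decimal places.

Both satisfy E(R) = R_f + β·MRP, so the slope of the SML is
MRP = (18.83% − 10.08%) / (1.86 − 0.69) = 8.75% / 1.17 = 7.4786%

7.48%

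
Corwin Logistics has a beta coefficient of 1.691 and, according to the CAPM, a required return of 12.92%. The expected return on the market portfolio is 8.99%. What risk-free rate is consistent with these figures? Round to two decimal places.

E(R) = R_f + β(E(R_m) − R_f) = R_f(1 − β) + β·E(R_m)
12.92% = R_f × (1 − 1.691) + 1.691 × 8.99%
12.92% = R_f × -0.691 + 15.20209%
R_f = (12.92% − 15.20209%) / -0.691 = 3.30%

3.30%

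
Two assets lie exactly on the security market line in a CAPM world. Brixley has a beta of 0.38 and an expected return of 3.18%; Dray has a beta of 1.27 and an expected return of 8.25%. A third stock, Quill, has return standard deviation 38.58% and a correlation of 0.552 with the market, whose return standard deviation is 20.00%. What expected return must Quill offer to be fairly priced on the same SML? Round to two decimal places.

7.08%

MRP = (8.25% − 3.18%) / (1.27 − 0.38) = 5.6966%
R_f = 3.18% − 0.38 × 5.6966% = 1.0153%
β_Quill = ρ·σ_i/σ_m = 0.552 × 38.58 / 20.00 = 1.0648
E(R_Quill) = R_f + β × MRP = 1.0153% + 1.0648 × 5.6966% = 7.08%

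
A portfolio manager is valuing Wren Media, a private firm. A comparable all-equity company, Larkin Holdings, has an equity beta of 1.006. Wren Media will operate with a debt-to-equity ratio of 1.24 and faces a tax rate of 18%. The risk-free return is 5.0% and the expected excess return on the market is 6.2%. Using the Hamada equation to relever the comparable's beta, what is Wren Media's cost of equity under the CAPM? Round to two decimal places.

β_L = β_U × [1 + (1 − t)(D/E)] = 1.006 × [1 + (1 − 0.18) × 1.24]
    = 1.006 × [1 + 0.82 × 1.24] = 1.006 × 2.0168 = 2.0289
E(R) = R_f + β_L × MRP = 5.0% + 2.0289 × 6.2% = 17.58%

17.58%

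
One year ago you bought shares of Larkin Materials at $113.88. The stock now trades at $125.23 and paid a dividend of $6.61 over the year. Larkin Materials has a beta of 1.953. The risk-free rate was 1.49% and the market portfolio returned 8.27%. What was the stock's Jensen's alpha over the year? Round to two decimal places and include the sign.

Realised HPR = (P1 + D1 − P0) / P0 = (125.23 + 6.61 − 113.88) / 113.88 = 17.96 / 113.88 = 15.7710%
MRP = 8.27% − 1.49% = 6.78%
CAPM required = R_f + β·MRP = 1.49% + 1.953 × 6.78% = 14.73134%
α = realised − required = 15.7710% − 14.73134% = +1.04%

+1.04%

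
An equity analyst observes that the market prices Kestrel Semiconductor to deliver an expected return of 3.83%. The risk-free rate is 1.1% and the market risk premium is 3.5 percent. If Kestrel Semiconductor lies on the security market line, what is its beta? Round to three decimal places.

β = (E(R) − R_f) / MRP = (3.83% − 1.1%) / 3.5% = 2.73% / 3.5% = 0.780

0.780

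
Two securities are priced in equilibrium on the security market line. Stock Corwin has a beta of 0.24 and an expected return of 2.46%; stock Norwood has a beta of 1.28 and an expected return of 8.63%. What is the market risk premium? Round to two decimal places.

5.93%

Both satisfy E(R) = R_f + β·MRP, so the slope of the SML is
MRP = (8.63% − 2.46%) / (1.28 − 0.24) = 6.17% / 1.04 = 5.9327%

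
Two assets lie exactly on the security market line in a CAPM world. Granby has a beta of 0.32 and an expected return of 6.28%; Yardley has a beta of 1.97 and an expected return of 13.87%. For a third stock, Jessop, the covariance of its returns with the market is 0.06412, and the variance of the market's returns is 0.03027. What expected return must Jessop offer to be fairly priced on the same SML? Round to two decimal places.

14.55%

MRP = (13.87% − 6.28%) / (1.97 − 0.32) = 4.6000%
R_f = 6.28% − 0.32 × 4.6000% = 4.8080%
β_Jessop = Cov / Var(R_m) = 0.06412 / 0.03027 = 2.1183
E(R_Jessop) = R_f + β × MRP = 4.8080% + 2.1183 × 4.6000% = 14.55%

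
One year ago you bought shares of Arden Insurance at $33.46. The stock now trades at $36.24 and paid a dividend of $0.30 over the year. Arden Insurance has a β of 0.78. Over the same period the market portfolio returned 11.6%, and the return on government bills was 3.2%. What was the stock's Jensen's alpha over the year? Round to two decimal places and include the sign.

Realised HPR = (P1 + D1 − P0) / P0 = (36.24 + 0.30 − 33.46) / 33.46 = 3.08 / 33.46 = 9.2050%
MRP = 11.6% − 3.2% = 8.40%
CAPM required = R_f + β·MRP = 3.2% + 0.78 × 8.4% = 9.7520%
α = realised − required = 9.2050% − 9.7520% = -0.55%

-0.55%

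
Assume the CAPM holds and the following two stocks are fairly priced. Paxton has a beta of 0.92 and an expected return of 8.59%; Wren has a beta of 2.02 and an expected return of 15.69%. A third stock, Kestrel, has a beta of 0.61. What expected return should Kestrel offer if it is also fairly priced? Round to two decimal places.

6.59%

MRP (SML slope) = (15.69% − 8.59%) / (2.02 − 0.92) = 7.10% / 1.10 = 6.4545%
R_f (intercept) = 8.59% − 0.92 × 6.4545% = 2.6519%
E(R_Kestrel) = R_f + β × MRP = 2.6519% + 0.61 × 6.4545% = 6.59%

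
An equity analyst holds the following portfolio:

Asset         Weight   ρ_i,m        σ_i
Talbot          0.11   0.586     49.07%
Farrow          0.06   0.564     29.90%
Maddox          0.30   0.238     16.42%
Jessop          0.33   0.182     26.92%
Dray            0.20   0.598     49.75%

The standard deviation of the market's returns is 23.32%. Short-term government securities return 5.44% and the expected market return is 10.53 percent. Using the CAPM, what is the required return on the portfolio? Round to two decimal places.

β_Talbot = 0.586 × 49.07% / 23.32% = 1.2331
β_Farrow = 0.564 × 29.90% / 23.32% = 0.7231
β_Maddox = 0.238 × 16.42% / 23.32% = 0.1676
β_Jessop = 0.182 × 26.92% / 23.32% = 0.2101
β_Dray = 0.598 × 49.75% / 23.32% = 1.2758
β_P = Σ w_i β_i = 0.11×1.2331 + 0.06×0.7231 + 0.30×0.1676 + 0.33×0.2101 + 0.20×1.2758 = 0.5538
MRP = 10.53% − 5.44% = 5.09%
E(R_P) = R_f + β_P × MRP = 5.44% + 0.5538 × 5.09% = 8.26%

8.26%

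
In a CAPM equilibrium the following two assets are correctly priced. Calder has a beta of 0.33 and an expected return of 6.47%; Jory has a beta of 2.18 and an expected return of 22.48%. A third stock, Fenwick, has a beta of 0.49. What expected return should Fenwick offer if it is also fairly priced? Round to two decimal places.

MRP (SML slope) = (22.48% − 6.47%) / (2.18 − 0.33) = 16.01% / 1.85 = 8.6541%
R_f (intercept) = 6.47% − 0.33 × 8.6541% = 3.6141%
E(R_Fenwick) = R_f + β × MRP = 3.6141% + 0.49 × 8.6541% = 7.85%

7.85%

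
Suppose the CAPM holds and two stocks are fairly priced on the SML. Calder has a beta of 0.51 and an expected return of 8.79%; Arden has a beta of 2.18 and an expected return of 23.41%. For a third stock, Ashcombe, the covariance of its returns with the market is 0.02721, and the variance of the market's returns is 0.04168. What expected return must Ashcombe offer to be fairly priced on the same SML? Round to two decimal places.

10.04%

MRP = (23.41% − 8.79%) / (2.18 − 0.51) = 8.7545%
R_f = 8.79% − 0.51 × 8.7545% = 4.3252%
β_Ashcombe = Cov / Var(R_m) = 0.02721 / 0.04168 = 0.6528
E(R_Ashcombe) = R_f + β × MRP = 4.3252% + 0.6528 × 8.7545% = 10.04%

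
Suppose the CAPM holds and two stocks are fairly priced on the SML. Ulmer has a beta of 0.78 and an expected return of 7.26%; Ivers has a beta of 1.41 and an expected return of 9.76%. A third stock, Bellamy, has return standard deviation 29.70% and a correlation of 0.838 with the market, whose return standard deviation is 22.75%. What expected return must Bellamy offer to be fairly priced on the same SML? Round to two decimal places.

8.51%

MRP = (9.76% − 7.26%) / (1.41 − 0.78) = 3.9683%
R_f = 7.26% − 0.78 × 3.9683% = 4.1647%
β_Bellamy = ρ·σ_i/σ_m = 0.838 × 29.70 / 22.75 = 1.0940
E(R_Bellamy) = R_f + β × MRP = 4.1647% + 1.0940 × 3.9683% = 8.51%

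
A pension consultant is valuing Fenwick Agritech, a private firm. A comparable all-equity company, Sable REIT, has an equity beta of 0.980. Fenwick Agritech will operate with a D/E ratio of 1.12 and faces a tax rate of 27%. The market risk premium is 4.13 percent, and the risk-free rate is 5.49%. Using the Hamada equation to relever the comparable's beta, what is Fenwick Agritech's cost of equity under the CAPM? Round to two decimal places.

β_L = β_U × [1 + (1 − t)(D/E)] = 0.980 × [1 + (1 − 0.27) × 1.12]
    = 0.980 × [1 + 0.73 × 1.12] = 0.980 × 1.8176 = 1.7812
E(R) = R_f + β_L × MRP = 5.49% + 1.7812 × 4.13% = 12.85%

12.85%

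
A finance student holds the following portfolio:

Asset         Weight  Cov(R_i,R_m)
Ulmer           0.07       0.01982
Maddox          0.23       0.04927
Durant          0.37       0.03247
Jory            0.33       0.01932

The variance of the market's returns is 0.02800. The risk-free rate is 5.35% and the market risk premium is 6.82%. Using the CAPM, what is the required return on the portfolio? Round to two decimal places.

12.93%

β_Ulmer = 0.01982 / 0.02800 = 0.7079
β_Maddox = 0.04927 / 0.02800 = 1.7596
β_Durant = 0.03247 / 0.02800 = 1.1596
β_Jory = 0.01932 / 0.02800 = 0.6900
β_P = Σ w_i β_i = 0.07×0.7079 + 0.23×1.7596 + 0.37×1.1596 + 0.33×0.6900 = 1.1110
E(R_P) = R_f + β_P × MRP = 5.35% + 1.1110 × 6.82% = 12.93%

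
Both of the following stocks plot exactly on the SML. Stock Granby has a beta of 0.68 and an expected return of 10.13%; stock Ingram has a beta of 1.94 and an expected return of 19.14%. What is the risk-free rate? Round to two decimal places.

5.27%

Both satisfy E(R) = R_f + β·MRP, so the slope of the SML is
MRP = (19.14% − 10.13%) / (1.94 − 0.68) = 9.01% / 1.26 = 7.1508%
R_f = E(R_Granby) − β_Granby·MRP = 10.13% − 0.68 × 7.1508% = 5.2675%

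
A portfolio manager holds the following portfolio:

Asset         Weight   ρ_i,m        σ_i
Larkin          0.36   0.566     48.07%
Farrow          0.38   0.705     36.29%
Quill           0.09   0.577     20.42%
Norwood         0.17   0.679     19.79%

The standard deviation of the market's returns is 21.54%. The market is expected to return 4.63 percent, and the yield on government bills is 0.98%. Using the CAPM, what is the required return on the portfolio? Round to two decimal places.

β_Larkin = 0.566 × 48.07% / 21.54% = 1.2631
β_Farrow = 0.705 × 36.29% / 21.54% = 1.1878
β_Quill = 0.577 × 20.42% / 21.54% = 0.5470
β_Norwood = 0.679 × 19.79% / 21.54% = 0.6238
β_P = Σ w_i β_i = 0.36×1.2631 + 0.38×1.1878 + 0.09×0.5470 + 0.17×0.6238 = 1.0614
MRP = 4.63% − 0.98% = 3.65%
E(R_P) = R_f + β_P × MRP = 0.98% + 1.0614 × 3.65% = 4.85%

4.85%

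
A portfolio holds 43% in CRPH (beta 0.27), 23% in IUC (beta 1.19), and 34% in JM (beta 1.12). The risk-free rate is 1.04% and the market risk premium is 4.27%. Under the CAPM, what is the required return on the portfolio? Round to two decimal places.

4.33%

β_P = Σ w_i β_i = 0.43×0.27 + 0.23×1.19 + 0.34×1.12 = 0.7706
E(R_P) = R_f + β_P × MRP = 1.04% + 0.7706 × 4.27% = 4.33%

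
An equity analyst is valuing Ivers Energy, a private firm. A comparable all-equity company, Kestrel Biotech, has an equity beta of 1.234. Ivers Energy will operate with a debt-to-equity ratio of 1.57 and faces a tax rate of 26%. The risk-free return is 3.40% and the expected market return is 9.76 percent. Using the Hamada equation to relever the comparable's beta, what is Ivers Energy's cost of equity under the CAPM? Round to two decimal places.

20.37%

β_L = β_U × [1 + (1 − t)(D/E)] = 1.234 × [1 + (1 − 0.26) × 1.57]
    = 1.234 × [1 + 0.74 × 1.57] = 1.234 × 2.1618 = 2.6677
MRP = 9.76% − 3.40% = 6.36%
E(R) = R_f + β_L × MRP = 3.40% + 2.6677 × 6.36% = 20.37%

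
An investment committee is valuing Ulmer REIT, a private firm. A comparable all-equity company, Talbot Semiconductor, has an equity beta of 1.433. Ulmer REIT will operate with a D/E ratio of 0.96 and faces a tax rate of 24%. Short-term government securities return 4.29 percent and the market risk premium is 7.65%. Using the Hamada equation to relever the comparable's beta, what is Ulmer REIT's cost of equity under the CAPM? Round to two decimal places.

β_L = β_U × [1 + (1 − t)(D/E)] = 1.433 × [1 + (1 − 0.24) × 0.96]
    = 1.433 × [1 + 0.76 × 0.96] = 1.433 × 1.7296 = 2.4785
E(R) = R_f + β_L × MRP = 4.29% + 2.4785 × 7.65% = 23.25%

23.25%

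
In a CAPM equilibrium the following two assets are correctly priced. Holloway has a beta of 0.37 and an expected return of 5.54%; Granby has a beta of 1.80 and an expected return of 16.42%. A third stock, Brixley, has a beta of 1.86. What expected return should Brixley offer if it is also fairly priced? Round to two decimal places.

MRP (SML slope) = (16.42% − 5.54%) / (1.80 − 0.37) = 10.88% / 1.43 = 7.6084%
R_f (intercept) = 5.54% − 0.37 × 7.6084% = 2.7249%
E(R_Brixley) = R_f + β × MRP = 2.7249% + 1.86 × 7.6084% = 16.88%

16.88%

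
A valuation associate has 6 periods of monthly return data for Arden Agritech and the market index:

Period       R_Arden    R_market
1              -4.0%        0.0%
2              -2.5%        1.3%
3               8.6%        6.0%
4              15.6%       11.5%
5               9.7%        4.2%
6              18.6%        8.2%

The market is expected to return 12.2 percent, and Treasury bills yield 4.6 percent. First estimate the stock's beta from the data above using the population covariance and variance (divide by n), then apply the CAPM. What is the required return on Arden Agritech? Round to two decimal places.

19.52%

Mean R_i = (-4.0 − 2.5 + 8.6 + 15.6 + 9.7 + 18.6) / 6 = 7.6667%
Mean R_m = (0.0 + 1.3 + 6.0 + 11.5 + 4.2 + 8.2) / 6 = 5.2000%
Σ(R_i − R̄_i)(R_m − R̄_m) = 181.8100  ⇒  Cov = 181.8100 / 6 = 30.3017
Σ(R_m − R̄_m)² = 92.5800  ⇒  Var(R_m) = 92.5800 / 6 = 15.4300
β = Cov / Var(R_m) = 30.3017 / 15.4300 = 1.9638
MRP = 12.2% − 4.6% = 7.60%
E(R) = R_f + β × MRP = 4.6% + 1.9638 × 7.6% = 19.52%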